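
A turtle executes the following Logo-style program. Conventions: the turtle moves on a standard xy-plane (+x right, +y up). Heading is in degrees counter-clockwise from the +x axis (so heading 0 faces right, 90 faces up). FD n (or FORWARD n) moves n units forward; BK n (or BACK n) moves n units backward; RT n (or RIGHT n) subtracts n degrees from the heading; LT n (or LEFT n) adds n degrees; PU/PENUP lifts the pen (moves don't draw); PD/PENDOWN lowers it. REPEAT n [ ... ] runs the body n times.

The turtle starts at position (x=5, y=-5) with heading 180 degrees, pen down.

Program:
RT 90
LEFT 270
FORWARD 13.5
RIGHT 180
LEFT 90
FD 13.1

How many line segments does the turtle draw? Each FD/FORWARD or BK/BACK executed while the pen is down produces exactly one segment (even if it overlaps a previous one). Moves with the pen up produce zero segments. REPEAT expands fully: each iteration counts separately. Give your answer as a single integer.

Executing turtle program step by step:
Start: pos=(5,-5), heading=180, pen down
RT 90: heading 180 -> 90
LT 270: heading 90 -> 0
FD 13.5: (5,-5) -> (18.5,-5) [heading=0, draw]
RT 180: heading 0 -> 180
LT 90: heading 180 -> 270
FD 13.1: (18.5,-5) -> (18.5,-18.1) [heading=270, draw]
Final: pos=(18.5,-18.1), heading=270, 2 segment(s) drawn
Segments drawn: 2

Answer: 2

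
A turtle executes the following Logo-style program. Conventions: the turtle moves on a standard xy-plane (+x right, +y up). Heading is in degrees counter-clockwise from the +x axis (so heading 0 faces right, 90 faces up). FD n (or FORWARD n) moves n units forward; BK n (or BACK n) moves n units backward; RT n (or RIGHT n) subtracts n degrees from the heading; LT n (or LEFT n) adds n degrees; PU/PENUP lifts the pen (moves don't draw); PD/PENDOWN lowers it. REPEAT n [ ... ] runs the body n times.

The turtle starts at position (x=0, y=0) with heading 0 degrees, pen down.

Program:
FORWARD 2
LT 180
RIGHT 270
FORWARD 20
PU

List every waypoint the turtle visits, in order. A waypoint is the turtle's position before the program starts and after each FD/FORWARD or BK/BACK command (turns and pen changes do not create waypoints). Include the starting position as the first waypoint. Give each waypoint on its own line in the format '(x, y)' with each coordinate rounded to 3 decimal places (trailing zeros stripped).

Executing turtle program step by step:
Start: pos=(0,0), heading=0, pen down
FD 2: (0,0) -> (2,0) [heading=0, draw]
LT 180: heading 0 -> 180
RT 270: heading 180 -> 270
FD 20: (2,0) -> (2,-20) [heading=270, draw]
PU: pen up
Final: pos=(2,-20), heading=270, 2 segment(s) drawn
Waypoints (3 total):
(0, 0)
(2, 0)
(2, -20)

Answer: (0, 0)
(2, 0)
(2, -20)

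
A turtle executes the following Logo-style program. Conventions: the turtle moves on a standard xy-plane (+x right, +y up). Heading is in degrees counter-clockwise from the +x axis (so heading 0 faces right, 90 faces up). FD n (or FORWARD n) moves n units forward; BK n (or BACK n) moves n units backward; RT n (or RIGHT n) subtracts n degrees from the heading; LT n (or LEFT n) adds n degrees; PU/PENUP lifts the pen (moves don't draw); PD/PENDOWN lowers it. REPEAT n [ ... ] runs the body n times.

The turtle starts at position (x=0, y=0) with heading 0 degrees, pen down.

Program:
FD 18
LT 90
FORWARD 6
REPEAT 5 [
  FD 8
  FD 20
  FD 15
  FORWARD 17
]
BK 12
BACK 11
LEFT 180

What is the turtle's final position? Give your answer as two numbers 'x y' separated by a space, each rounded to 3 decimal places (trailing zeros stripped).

Answer: 18 283

Derivation:
Executing turtle program step by step:
Start: pos=(0,0), heading=0, pen down
FD 18: (0,0) -> (18,0) [heading=0, draw]
LT 90: heading 0 -> 90
FD 6: (18,0) -> (18,6) [heading=90, draw]
REPEAT 5 [
  -- iteration 1/5 --
  FD 8: (18,6) -> (18,14) [heading=90, draw]
  FD 20: (18,14) -> (18,34) [heading=90, draw]
  FD 15: (18,34) -> (18,49) [heading=90, draw]
  FD 17: (18,49) -> (18,66) [heading=90, draw]
  -- iteration 2/5 --
  FD 8: (18,66) -> (18,74) [heading=90, draw]
  FD 20: (18,74) -> (18,94) [heading=90, draw]
  FD 15: (18,94) -> (18,109) [heading=90, draw]
  FD 17: (18,109) -> (18,126) [heading=90, draw]
  -- iteration 3/5 --
  FD 8: (18,126) -> (18,134) [heading=90, draw]
  FD 20: (18,134) -> (18,154) [heading=90, draw]
  FD 15: (18,154) -> (18,169) [heading=90, draw]
  FD 17: (18,169) -> (18,186) [heading=90, draw]
  -- iteration 4/5 --
  FD 8: (18,186) -> (18,194) [heading=90, draw]
  FD 20: (18,194) -> (18,214) [heading=90, draw]
  FD 15: (18,214) -> (18,229) [heading=90, draw]
  FD 17: (18,229) -> (18,246) [heading=90, draw]
  -- iteration 5/5 --
  FD 8: (18,246) -> (18,254) [heading=90, draw]
  FD 20: (18,254) -> (18,274) [heading=90, draw]
  FD 15: (18,274) -> (18,289) [heading=90, draw]
  FD 17: (18,289) -> (18,306) [heading=90, draw]
]
BK 12: (18,306) -> (18,294) [heading=90, draw]
BK 11: (18,294) -> (18,283) [heading=90, draw]
LT 180: heading 90 -> 270
Final: pos=(18,283), heading=270, 24 segment(s) drawn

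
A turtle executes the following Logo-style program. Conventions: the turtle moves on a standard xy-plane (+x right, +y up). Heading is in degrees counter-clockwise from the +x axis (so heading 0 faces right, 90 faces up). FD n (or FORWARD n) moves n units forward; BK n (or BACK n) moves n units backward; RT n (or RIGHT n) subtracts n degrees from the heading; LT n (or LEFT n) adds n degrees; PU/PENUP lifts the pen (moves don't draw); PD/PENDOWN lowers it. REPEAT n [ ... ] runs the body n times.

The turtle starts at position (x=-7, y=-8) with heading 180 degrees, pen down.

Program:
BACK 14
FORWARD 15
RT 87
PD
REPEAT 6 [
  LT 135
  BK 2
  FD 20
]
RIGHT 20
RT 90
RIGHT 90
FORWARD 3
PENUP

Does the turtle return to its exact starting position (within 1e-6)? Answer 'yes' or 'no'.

Answer: no

Derivation:
Executing turtle program step by step:
Start: pos=(-7,-8), heading=180, pen down
BK 14: (-7,-8) -> (7,-8) [heading=180, draw]
FD 15: (7,-8) -> (-8,-8) [heading=180, draw]
RT 87: heading 180 -> 93
PD: pen down
REPEAT 6 [
  -- iteration 1/6 --
  LT 135: heading 93 -> 228
  BK 2: (-8,-8) -> (-6.662,-6.514) [heading=228, draw]
  FD 20: (-6.662,-6.514) -> (-20.044,-21.377) [heading=228, draw]
  -- iteration 2/6 --
  LT 135: heading 228 -> 3
  BK 2: (-20.044,-21.377) -> (-22.042,-21.481) [heading=3, draw]
  FD 20: (-22.042,-21.481) -> (-2.069,-20.435) [heading=3, draw]
  -- iteration 3/6 --
  LT 135: heading 3 -> 138
  BK 2: (-2.069,-20.435) -> (-0.583,-21.773) [heading=138, draw]
  FD 20: (-0.583,-21.773) -> (-15.446,-8.39) [heading=138, draw]
  -- iteration 4/6 --
  LT 135: heading 138 -> 273
  BK 2: (-15.446,-8.39) -> (-15.55,-6.393) [heading=273, draw]
  FD 20: (-15.55,-6.393) -> (-14.504,-26.366) [heading=273, draw]
  -- iteration 5/6 --
  LT 135: heading 273 -> 48
  BK 2: (-14.504,-26.366) -> (-15.842,-27.852) [heading=48, draw]
  FD 20: (-15.842,-27.852) -> (-2.459,-12.989) [heading=48, draw]
  -- iteration 6/6 --
  LT 135: heading 48 -> 183
  BK 2: (-2.459,-12.989) -> (-0.462,-12.884) [heading=183, draw]
  FD 20: (-0.462,-12.884) -> (-20.435,-13.931) [heading=183, draw]
]
RT 20: heading 183 -> 163
RT 90: heading 163 -> 73
RT 90: heading 73 -> 343
FD 3: (-20.435,-13.931) -> (-17.566,-14.808) [heading=343, draw]
PU: pen up
Final: pos=(-17.566,-14.808), heading=343, 15 segment(s) drawn

Start position: (-7, -8)
Final position: (-17.566, -14.808)
Distance = 12.569; >= 1e-6 -> NOT closed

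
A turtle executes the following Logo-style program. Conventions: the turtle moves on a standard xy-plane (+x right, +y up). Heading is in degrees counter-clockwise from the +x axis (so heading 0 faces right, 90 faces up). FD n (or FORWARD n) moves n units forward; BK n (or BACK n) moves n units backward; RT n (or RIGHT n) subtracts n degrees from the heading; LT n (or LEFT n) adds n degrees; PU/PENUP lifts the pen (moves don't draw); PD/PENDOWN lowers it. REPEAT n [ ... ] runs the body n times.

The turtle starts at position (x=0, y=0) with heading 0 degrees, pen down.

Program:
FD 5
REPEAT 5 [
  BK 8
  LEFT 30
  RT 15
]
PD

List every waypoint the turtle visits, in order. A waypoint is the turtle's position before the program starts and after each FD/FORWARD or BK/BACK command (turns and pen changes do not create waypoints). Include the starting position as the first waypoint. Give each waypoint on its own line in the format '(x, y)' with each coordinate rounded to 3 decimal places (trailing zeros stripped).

Answer: (0, 0)
(5, 0)
(-3, 0)
(-10.727, -2.071)
(-17.656, -6.071)
(-23.312, -11.727)
(-27.312, -18.656)

Derivation:
Executing turtle program step by step:
Start: pos=(0,0), heading=0, pen down
FD 5: (0,0) -> (5,0) [heading=0, draw]
REPEAT 5 [
  -- iteration 1/5 --
  BK 8: (5,0) -> (-3,0) [heading=0, draw]
  LT 30: heading 0 -> 30
  RT 15: heading 30 -> 15
  -- iteration 2/5 --
  BK 8: (-3,0) -> (-10.727,-2.071) [heading=15, draw]
  LT 30: heading 15 -> 45
  RT 15: heading 45 -> 30
  -- iteration 3/5 --
  BK 8: (-10.727,-2.071) -> (-17.656,-6.071) [heading=30, draw]
  LT 30: heading 30 -> 60
  RT 15: heading 60 -> 45
  -- iteration 4/5 --
  BK 8: (-17.656,-6.071) -> (-23.312,-11.727) [heading=45, draw]
  LT 30: heading 45 -> 75
  RT 15: heading 75 -> 60
  -- iteration 5/5 --
  BK 8: (-23.312,-11.727) -> (-27.312,-18.656) [heading=60, draw]
  LT 30: heading 60 -> 90
  RT 15: heading 90 -> 75
]
PD: pen down
Final: pos=(-27.312,-18.656), heading=75, 6 segment(s) drawn
Waypoints (7 total):
(0, 0)
(5, 0)
(-3, 0)
(-10.727, -2.071)
(-17.656, -6.071)
(-23.312, -11.727)
(-27.312, -18.656)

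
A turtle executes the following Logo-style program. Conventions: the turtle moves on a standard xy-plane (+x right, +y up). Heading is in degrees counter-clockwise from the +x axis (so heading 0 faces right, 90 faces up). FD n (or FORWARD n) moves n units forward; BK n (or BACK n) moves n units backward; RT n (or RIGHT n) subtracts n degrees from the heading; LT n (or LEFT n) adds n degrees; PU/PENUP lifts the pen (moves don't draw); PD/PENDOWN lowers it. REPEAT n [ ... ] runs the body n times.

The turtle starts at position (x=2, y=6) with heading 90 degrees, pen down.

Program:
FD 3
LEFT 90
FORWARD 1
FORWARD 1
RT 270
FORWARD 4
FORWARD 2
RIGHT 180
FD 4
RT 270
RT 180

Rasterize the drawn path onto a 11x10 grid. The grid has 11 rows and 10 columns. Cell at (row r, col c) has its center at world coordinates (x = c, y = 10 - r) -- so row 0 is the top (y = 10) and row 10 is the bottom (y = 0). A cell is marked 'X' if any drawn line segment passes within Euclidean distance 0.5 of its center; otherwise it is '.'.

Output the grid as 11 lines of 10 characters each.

Answer: ..........
XXX.......
X.X.......
X.X.......
X.X.......
X.........
X.........
X.........
..........
..........
..........

Derivation:
Segment 0: (2,6) -> (2,9)
Segment 1: (2,9) -> (1,9)
Segment 2: (1,9) -> (0,9)
Segment 3: (0,9) -> (0,5)
Segment 4: (0,5) -> (0,3)
Segment 5: (0,3) -> (-0,7)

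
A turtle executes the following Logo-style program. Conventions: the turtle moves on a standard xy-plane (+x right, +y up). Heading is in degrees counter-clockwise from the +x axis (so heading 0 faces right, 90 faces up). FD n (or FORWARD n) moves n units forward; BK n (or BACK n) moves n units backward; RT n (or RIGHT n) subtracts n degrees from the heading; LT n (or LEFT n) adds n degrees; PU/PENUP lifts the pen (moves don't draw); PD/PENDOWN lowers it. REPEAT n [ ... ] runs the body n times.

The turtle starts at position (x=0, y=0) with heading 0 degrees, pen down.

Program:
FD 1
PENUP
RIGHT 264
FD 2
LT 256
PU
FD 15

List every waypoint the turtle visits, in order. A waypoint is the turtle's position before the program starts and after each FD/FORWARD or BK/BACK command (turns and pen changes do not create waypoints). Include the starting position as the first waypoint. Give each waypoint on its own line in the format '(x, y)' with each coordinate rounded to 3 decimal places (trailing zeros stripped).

Answer: (0, 0)
(1, 0)
(0.791, 1.989)
(15.645, -0.099)

Derivation:
Executing turtle program step by step:
Start: pos=(0,0), heading=0, pen down
FD 1: (0,0) -> (1,0) [heading=0, draw]
PU: pen up
RT 264: heading 0 -> 96
FD 2: (1,0) -> (0.791,1.989) [heading=96, move]
LT 256: heading 96 -> 352
PU: pen up
FD 15: (0.791,1.989) -> (15.645,-0.099) [heading=352, move]
Final: pos=(15.645,-0.099), heading=352, 1 segment(s) drawn
Waypoints (4 total):
(0, 0)
(1, 0)
(0.791, 1.989)
(15.645, -0.099)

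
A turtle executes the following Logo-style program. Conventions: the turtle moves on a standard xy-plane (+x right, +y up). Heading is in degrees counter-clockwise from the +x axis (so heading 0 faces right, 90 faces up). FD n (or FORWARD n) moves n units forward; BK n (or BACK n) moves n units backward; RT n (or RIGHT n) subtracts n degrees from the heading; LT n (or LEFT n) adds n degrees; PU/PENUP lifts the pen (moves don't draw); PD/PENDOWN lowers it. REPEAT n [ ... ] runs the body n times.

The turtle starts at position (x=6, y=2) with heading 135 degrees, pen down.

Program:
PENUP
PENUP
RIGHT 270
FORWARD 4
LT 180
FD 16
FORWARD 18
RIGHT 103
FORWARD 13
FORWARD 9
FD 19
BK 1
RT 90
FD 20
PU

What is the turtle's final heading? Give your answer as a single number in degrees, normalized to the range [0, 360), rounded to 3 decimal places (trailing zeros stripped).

Executing turtle program step by step:
Start: pos=(6,2), heading=135, pen down
PU: pen up
PU: pen up
RT 270: heading 135 -> 225
FD 4: (6,2) -> (3.172,-0.828) [heading=225, move]
LT 180: heading 225 -> 45
FD 16: (3.172,-0.828) -> (14.485,10.485) [heading=45, move]
FD 18: (14.485,10.485) -> (27.213,23.213) [heading=45, move]
RT 103: heading 45 -> 302
FD 13: (27.213,23.213) -> (34.102,12.189) [heading=302, move]
FD 9: (34.102,12.189) -> (38.871,4.556) [heading=302, move]
FD 19: (38.871,4.556) -> (48.94,-11.557) [heading=302, move]
BK 1: (48.94,-11.557) -> (48.41,-10.709) [heading=302, move]
RT 90: heading 302 -> 212
FD 20: (48.41,-10.709) -> (31.449,-21.307) [heading=212, move]
PU: pen up
Final: pos=(31.449,-21.307), heading=212, 0 segment(s) drawn

Answer: 212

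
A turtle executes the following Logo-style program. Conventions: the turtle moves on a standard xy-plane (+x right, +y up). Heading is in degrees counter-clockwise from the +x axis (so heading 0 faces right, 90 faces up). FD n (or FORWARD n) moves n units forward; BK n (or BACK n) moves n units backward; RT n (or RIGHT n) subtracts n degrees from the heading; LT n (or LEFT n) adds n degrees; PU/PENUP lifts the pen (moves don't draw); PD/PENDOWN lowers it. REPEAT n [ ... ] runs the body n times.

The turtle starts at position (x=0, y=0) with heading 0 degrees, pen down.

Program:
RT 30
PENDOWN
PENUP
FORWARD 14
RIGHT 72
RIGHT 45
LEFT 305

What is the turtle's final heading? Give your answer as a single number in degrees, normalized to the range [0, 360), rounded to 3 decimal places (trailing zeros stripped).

Answer: 158

Derivation:
Executing turtle program step by step:
Start: pos=(0,0), heading=0, pen down
RT 30: heading 0 -> 330
PD: pen down
PU: pen up
FD 14: (0,0) -> (12.124,-7) [heading=330, move]
RT 72: heading 330 -> 258
RT 45: heading 258 -> 213
LT 305: heading 213 -> 158
Final: pos=(12.124,-7), heading=158, 0 segment(s) drawn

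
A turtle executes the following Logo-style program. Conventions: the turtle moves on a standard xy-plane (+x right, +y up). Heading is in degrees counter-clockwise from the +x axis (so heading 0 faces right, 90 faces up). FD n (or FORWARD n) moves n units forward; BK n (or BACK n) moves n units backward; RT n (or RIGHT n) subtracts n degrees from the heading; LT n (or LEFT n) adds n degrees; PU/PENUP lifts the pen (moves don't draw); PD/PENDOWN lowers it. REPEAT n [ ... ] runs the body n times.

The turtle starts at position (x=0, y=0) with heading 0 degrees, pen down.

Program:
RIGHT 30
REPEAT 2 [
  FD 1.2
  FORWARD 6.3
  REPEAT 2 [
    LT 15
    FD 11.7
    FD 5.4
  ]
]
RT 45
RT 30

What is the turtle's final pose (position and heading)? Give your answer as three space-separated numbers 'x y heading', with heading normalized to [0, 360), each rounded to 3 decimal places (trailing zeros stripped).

Executing turtle program step by step:
Start: pos=(0,0), heading=0, pen down
RT 30: heading 0 -> 330
REPEAT 2 [
  -- iteration 1/2 --
  FD 1.2: (0,0) -> (1.039,-0.6) [heading=330, draw]
  FD 6.3: (1.039,-0.6) -> (6.495,-3.75) [heading=330, draw]
  REPEAT 2 [
    -- iteration 1/2 --
    LT 15: heading 330 -> 345
    FD 11.7: (6.495,-3.75) -> (17.797,-6.778) [heading=345, draw]
    FD 5.4: (17.797,-6.778) -> (23.013,-8.176) [heading=345, draw]
    -- iteration 2/2 --
    LT 15: heading 345 -> 0
    FD 11.7: (23.013,-8.176) -> (34.713,-8.176) [heading=0, draw]
    FD 5.4: (34.713,-8.176) -> (40.113,-8.176) [heading=0, draw]
  ]
  -- iteration 2/2 --
  FD 1.2: (40.113,-8.176) -> (41.313,-8.176) [heading=0, draw]
  FD 6.3: (41.313,-8.176) -> (47.613,-8.176) [heading=0, draw]
  REPEAT 2 [
    -- iteration 1/2 --
    LT 15: heading 0 -> 15
    FD 11.7: (47.613,-8.176) -> (58.914,-5.148) [heading=15, draw]
    FD 5.4: (58.914,-5.148) -> (64.13,-3.75) [heading=15, draw]
    -- iteration 2/2 --
    LT 15: heading 15 -> 30
    FD 11.7: (64.13,-3.75) -> (74.262,2.1) [heading=30, draw]
    FD 5.4: (74.262,2.1) -> (78.939,4.8) [heading=30, draw]
  ]
]
RT 45: heading 30 -> 345
RT 30: heading 345 -> 315
Final: pos=(78.939,4.8), heading=315, 12 segment(s) drawn

Answer: 78.939 4.8 315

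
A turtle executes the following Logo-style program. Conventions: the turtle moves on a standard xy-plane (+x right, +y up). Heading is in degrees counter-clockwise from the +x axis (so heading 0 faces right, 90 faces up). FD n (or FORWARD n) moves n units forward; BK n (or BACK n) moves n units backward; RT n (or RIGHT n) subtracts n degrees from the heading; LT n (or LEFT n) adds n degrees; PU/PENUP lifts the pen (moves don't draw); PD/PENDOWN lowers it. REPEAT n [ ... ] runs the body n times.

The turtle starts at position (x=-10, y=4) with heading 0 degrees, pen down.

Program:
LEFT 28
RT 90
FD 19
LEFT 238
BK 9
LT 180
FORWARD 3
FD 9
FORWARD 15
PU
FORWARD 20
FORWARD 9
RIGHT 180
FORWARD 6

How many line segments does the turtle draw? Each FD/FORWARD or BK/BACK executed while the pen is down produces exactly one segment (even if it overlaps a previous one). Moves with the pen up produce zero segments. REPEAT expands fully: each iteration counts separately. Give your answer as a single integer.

Executing turtle program step by step:
Start: pos=(-10,4), heading=0, pen down
LT 28: heading 0 -> 28
RT 90: heading 28 -> 298
FD 19: (-10,4) -> (-1.08,-12.776) [heading=298, draw]
LT 238: heading 298 -> 176
BK 9: (-1.08,-12.776) -> (7.898,-13.404) [heading=176, draw]
LT 180: heading 176 -> 356
FD 3: (7.898,-13.404) -> (10.891,-13.613) [heading=356, draw]
FD 9: (10.891,-13.613) -> (19.869,-14.241) [heading=356, draw]
FD 15: (19.869,-14.241) -> (34.832,-15.287) [heading=356, draw]
PU: pen up
FD 20: (34.832,-15.287) -> (54.784,-16.682) [heading=356, move]
FD 9: (54.784,-16.682) -> (63.762,-17.31) [heading=356, move]
RT 180: heading 356 -> 176
FD 6: (63.762,-17.31) -> (57.776,-16.892) [heading=176, move]
Final: pos=(57.776,-16.892), heading=176, 5 segment(s) drawn
Segments drawn: 5

Answer: 5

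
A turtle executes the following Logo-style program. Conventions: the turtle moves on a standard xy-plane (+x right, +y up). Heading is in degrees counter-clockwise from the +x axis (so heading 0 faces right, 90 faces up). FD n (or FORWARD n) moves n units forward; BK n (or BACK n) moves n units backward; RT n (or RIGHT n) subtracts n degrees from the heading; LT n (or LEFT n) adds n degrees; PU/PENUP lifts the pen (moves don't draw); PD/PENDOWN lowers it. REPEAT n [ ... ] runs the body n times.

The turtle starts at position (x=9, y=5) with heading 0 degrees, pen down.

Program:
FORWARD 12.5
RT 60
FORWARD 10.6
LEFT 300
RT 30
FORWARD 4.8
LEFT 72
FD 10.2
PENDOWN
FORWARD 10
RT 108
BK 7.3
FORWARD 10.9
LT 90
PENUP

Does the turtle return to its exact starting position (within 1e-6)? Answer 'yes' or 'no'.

Executing turtle program step by step:
Start: pos=(9,5), heading=0, pen down
FD 12.5: (9,5) -> (21.5,5) [heading=0, draw]
RT 60: heading 0 -> 300
FD 10.6: (21.5,5) -> (26.8,-4.18) [heading=300, draw]
LT 300: heading 300 -> 240
RT 30: heading 240 -> 210
FD 4.8: (26.8,-4.18) -> (22.643,-6.58) [heading=210, draw]
LT 72: heading 210 -> 282
FD 10.2: (22.643,-6.58) -> (24.764,-16.557) [heading=282, draw]
PD: pen down
FD 10: (24.764,-16.557) -> (26.843,-26.338) [heading=282, draw]
RT 108: heading 282 -> 174
BK 7.3: (26.843,-26.338) -> (34.103,-27.102) [heading=174, draw]
FD 10.9: (34.103,-27.102) -> (23.263,-25.962) [heading=174, draw]
LT 90: heading 174 -> 264
PU: pen up
Final: pos=(23.263,-25.962), heading=264, 7 segment(s) drawn

Start position: (9, 5)
Final position: (23.263, -25.962)
Distance = 34.089; >= 1e-6 -> NOT closed

Answer: no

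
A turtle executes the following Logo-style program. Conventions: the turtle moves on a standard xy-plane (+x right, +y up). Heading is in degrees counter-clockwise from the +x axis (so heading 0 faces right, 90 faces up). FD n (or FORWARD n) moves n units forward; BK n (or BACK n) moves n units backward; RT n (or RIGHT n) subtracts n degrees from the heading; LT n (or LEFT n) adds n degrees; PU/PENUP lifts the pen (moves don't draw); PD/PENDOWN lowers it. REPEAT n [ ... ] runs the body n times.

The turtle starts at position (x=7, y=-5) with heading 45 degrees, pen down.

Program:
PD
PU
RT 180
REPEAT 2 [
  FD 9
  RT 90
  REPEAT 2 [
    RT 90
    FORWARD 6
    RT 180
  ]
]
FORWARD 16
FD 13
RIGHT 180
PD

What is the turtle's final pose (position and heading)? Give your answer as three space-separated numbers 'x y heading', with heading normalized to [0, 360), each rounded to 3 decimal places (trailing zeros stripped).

Answer: 19.021 11.263 225

Derivation:
Executing turtle program step by step:
Start: pos=(7,-5), heading=45, pen down
PD: pen down
PU: pen up
RT 180: heading 45 -> 225
REPEAT 2 [
  -- iteration 1/2 --
  FD 9: (7,-5) -> (0.636,-11.364) [heading=225, move]
  RT 90: heading 225 -> 135
  REPEAT 2 [
    -- iteration 1/2 --
    RT 90: heading 135 -> 45
    FD 6: (0.636,-11.364) -> (4.879,-7.121) [heading=45, move]
    RT 180: heading 45 -> 225
    -- iteration 2/2 --
    RT 90: heading 225 -> 135
    FD 6: (4.879,-7.121) -> (0.636,-2.879) [heading=135, move]
    RT 180: heading 135 -> 315
  ]
  -- iteration 2/2 --
  FD 9: (0.636,-2.879) -> (7,-9.243) [heading=315, move]
  RT 90: heading 315 -> 225
  REPEAT 2 [
    -- iteration 1/2 --
    RT 90: heading 225 -> 135
    FD 6: (7,-9.243) -> (2.757,-5) [heading=135, move]
    RT 180: heading 135 -> 315
    -- iteration 2/2 --
    RT 90: heading 315 -> 225
    FD 6: (2.757,-5) -> (-1.485,-9.243) [heading=225, move]
    RT 180: heading 225 -> 45
  ]
]
FD 16: (-1.485,-9.243) -> (9.828,2.071) [heading=45, move]
FD 13: (9.828,2.071) -> (19.021,11.263) [heading=45, move]
RT 180: heading 45 -> 225
PD: pen down
Final: pos=(19.021,11.263), heading=225, 0 segment(s) drawn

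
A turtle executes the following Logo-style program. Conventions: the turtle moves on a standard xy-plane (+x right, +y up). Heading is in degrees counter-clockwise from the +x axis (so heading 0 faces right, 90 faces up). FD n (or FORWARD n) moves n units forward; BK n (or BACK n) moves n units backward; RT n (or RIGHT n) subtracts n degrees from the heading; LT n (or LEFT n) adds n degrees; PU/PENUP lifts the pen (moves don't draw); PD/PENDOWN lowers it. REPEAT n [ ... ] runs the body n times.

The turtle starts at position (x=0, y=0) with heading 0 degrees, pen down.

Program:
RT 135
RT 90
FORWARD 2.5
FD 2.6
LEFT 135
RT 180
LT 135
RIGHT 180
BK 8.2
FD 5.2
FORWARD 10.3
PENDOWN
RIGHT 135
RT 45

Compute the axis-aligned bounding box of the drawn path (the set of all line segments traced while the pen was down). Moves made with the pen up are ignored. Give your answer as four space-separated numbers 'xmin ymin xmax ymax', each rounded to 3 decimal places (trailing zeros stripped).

Executing turtle program step by step:
Start: pos=(0,0), heading=0, pen down
RT 135: heading 0 -> 225
RT 90: heading 225 -> 135
FD 2.5: (0,0) -> (-1.768,1.768) [heading=135, draw]
FD 2.6: (-1.768,1.768) -> (-3.606,3.606) [heading=135, draw]
LT 135: heading 135 -> 270
RT 180: heading 270 -> 90
LT 135: heading 90 -> 225
RT 180: heading 225 -> 45
BK 8.2: (-3.606,3.606) -> (-9.405,-2.192) [heading=45, draw]
FD 5.2: (-9.405,-2.192) -> (-5.728,1.485) [heading=45, draw]
FD 10.3: (-5.728,1.485) -> (1.556,8.768) [heading=45, draw]
PD: pen down
RT 135: heading 45 -> 270
RT 45: heading 270 -> 225
Final: pos=(1.556,8.768), heading=225, 5 segment(s) drawn

Segment endpoints: x in {-9.405, -5.728, -3.606, -1.768, 0, 1.556}, y in {-2.192, 0, 1.485, 1.768, 3.606, 8.768}
xmin=-9.405, ymin=-2.192, xmax=1.556, ymax=8.768

Answer: -9.405 -2.192 1.556 8.768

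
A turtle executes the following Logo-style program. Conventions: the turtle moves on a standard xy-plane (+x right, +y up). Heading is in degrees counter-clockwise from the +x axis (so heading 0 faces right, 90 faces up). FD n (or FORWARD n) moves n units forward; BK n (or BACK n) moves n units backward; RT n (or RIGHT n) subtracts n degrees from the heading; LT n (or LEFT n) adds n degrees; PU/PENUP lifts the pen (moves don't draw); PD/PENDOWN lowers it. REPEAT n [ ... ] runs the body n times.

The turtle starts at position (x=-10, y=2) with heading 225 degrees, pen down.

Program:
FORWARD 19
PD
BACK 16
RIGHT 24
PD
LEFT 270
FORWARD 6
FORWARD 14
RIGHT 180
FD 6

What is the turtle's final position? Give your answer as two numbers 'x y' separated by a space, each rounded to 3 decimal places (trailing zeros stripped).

Answer: -17.138 12.949

Derivation:
Executing turtle program step by step:
Start: pos=(-10,2), heading=225, pen down
FD 19: (-10,2) -> (-23.435,-11.435) [heading=225, draw]
PD: pen down
BK 16: (-23.435,-11.435) -> (-12.121,-0.121) [heading=225, draw]
RT 24: heading 225 -> 201
PD: pen down
LT 270: heading 201 -> 111
FD 6: (-12.121,-0.121) -> (-14.272,5.48) [heading=111, draw]
FD 14: (-14.272,5.48) -> (-19.289,18.55) [heading=111, draw]
RT 180: heading 111 -> 291
FD 6: (-19.289,18.55) -> (-17.138,12.949) [heading=291, draw]
Final: pos=(-17.138,12.949), heading=291, 5 segment(s) drawn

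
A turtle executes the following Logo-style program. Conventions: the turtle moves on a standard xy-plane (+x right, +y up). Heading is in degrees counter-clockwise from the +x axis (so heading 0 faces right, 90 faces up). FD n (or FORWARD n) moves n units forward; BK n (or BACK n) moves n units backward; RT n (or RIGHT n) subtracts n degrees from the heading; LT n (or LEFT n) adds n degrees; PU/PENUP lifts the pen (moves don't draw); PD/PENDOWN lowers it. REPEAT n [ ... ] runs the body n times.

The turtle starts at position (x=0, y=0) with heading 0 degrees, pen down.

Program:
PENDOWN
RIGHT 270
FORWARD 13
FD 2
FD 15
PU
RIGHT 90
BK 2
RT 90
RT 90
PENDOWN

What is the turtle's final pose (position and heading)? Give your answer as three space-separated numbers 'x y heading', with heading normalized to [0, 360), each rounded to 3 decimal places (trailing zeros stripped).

Answer: -2 30 180

Derivation:
Executing turtle program step by step:
Start: pos=(0,0), heading=0, pen down
PD: pen down
RT 270: heading 0 -> 90
FD 13: (0,0) -> (0,13) [heading=90, draw]
FD 2: (0,13) -> (0,15) [heading=90, draw]
FD 15: (0,15) -> (0,30) [heading=90, draw]
PU: pen up
RT 90: heading 90 -> 0
BK 2: (0,30) -> (-2,30) [heading=0, move]
RT 90: heading 0 -> 270
RT 90: heading 270 -> 180
PD: pen down
Final: pos=(-2,30), heading=180, 3 segment(s) drawn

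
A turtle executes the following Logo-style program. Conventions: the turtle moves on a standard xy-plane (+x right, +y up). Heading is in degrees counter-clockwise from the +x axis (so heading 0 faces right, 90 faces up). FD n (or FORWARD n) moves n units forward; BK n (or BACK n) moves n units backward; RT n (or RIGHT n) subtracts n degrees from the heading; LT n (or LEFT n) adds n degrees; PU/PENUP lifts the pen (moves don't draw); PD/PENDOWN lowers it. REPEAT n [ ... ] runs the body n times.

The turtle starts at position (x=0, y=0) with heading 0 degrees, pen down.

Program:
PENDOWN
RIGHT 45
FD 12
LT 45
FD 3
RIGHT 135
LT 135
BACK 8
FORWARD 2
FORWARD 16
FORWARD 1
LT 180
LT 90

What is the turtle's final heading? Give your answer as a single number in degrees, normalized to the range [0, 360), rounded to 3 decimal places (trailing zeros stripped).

Answer: 270

Derivation:
Executing turtle program step by step:
Start: pos=(0,0), heading=0, pen down
PD: pen down
RT 45: heading 0 -> 315
FD 12: (0,0) -> (8.485,-8.485) [heading=315, draw]
LT 45: heading 315 -> 0
FD 3: (8.485,-8.485) -> (11.485,-8.485) [heading=0, draw]
RT 135: heading 0 -> 225
LT 135: heading 225 -> 0
BK 8: (11.485,-8.485) -> (3.485,-8.485) [heading=0, draw]
FD 2: (3.485,-8.485) -> (5.485,-8.485) [heading=0, draw]
FD 16: (5.485,-8.485) -> (21.485,-8.485) [heading=0, draw]
FD 1: (21.485,-8.485) -> (22.485,-8.485) [heading=0, draw]
LT 180: heading 0 -> 180
LT 90: heading 180 -> 270
Final: pos=(22.485,-8.485), heading=270, 6 segment(s) drawn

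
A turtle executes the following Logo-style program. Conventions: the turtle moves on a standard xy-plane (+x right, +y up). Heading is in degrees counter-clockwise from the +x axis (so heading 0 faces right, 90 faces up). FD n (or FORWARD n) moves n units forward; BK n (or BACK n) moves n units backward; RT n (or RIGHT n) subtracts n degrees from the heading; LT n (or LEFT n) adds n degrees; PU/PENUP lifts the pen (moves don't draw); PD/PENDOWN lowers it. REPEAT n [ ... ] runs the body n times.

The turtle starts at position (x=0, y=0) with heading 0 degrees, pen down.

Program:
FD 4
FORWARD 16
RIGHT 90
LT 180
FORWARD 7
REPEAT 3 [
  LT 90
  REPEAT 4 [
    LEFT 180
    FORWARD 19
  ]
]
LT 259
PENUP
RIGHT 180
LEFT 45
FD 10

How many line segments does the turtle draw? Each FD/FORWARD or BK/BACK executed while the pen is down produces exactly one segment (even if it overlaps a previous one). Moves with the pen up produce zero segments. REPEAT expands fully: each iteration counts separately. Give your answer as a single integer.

Executing turtle program step by step:
Start: pos=(0,0), heading=0, pen down
FD 4: (0,0) -> (4,0) [heading=0, draw]
FD 16: (4,0) -> (20,0) [heading=0, draw]
RT 90: heading 0 -> 270
LT 180: heading 270 -> 90
FD 7: (20,0) -> (20,7) [heading=90, draw]
REPEAT 3 [
  -- iteration 1/3 --
  LT 90: heading 90 -> 180
  REPEAT 4 [
    -- iteration 1/4 --
    LT 180: heading 180 -> 0
    FD 19: (20,7) -> (39,7) [heading=0, draw]
    -- iteration 2/4 --
    LT 180: heading 0 -> 180
    FD 19: (39,7) -> (20,7) [heading=180, draw]
    -- iteration 3/4 --
    LT 180: heading 180 -> 0
    FD 19: (20,7) -> (39,7) [heading=0, draw]
    -- iteration 4/4 --
    LT 180: heading 0 -> 180
    FD 19: (39,7) -> (20,7) [heading=180, draw]
  ]
  -- iteration 2/3 --
  LT 90: heading 180 -> 270
  REPEAT 4 [
    -- iteration 1/4 --
    LT 180: heading 270 -> 90
    FD 19: (20,7) -> (20,26) [heading=90, draw]
    -- iteration 2/4 --
    LT 180: heading 90 -> 270
    FD 19: (20,26) -> (20,7) [heading=270, draw]
    -- iteration 3/4 --
    LT 180: heading 270 -> 90
    FD 19: (20,7) -> (20,26) [heading=90, draw]
    -- iteration 4/4 --
    LT 180: heading 90 -> 270
    FD 19: (20,26) -> (20,7) [heading=270, draw]
  ]
  -- iteration 3/3 --
  LT 90: heading 270 -> 0
  REPEAT 4 [
    -- iteration 1/4 --
    LT 180: heading 0 -> 180
    FD 19: (20,7) -> (1,7) [heading=180, draw]
    -- iteration 2/4 --
    LT 180: heading 180 -> 0
    FD 19: (1,7) -> (20,7) [heading=0, draw]
    -- iteration 3/4 --
    LT 180: heading 0 -> 180
    FD 19: (20,7) -> (1,7) [heading=180, draw]
    -- iteration 4/4 --
    LT 180: heading 180 -> 0
    FD 19: (1,7) -> (20,7) [heading=0, draw]
  ]
]
LT 259: heading 0 -> 259
PU: pen up
RT 180: heading 259 -> 79
LT 45: heading 79 -> 124
FD 10: (20,7) -> (14.408,15.29) [heading=124, move]
Final: pos=(14.408,15.29), heading=124, 15 segment(s) drawn
Segments drawn: 15

Answer: 15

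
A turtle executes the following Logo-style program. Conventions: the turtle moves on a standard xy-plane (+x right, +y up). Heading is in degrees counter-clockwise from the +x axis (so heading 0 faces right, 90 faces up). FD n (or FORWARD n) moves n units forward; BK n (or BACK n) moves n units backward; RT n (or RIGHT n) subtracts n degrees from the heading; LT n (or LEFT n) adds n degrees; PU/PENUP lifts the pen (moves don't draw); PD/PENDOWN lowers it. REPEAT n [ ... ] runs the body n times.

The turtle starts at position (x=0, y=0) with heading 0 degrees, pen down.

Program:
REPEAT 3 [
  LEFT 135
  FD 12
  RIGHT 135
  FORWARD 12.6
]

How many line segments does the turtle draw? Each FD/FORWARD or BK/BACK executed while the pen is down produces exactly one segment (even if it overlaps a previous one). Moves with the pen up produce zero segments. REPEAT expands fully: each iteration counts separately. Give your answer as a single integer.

Executing turtle program step by step:
Start: pos=(0,0), heading=0, pen down
REPEAT 3 [
  -- iteration 1/3 --
  LT 135: heading 0 -> 135
  FD 12: (0,0) -> (-8.485,8.485) [heading=135, draw]
  RT 135: heading 135 -> 0
  FD 12.6: (-8.485,8.485) -> (4.115,8.485) [heading=0, draw]
  -- iteration 2/3 --
  LT 135: heading 0 -> 135
  FD 12: (4.115,8.485) -> (-4.371,16.971) [heading=135, draw]
  RT 135: heading 135 -> 0
  FD 12.6: (-4.371,16.971) -> (8.229,16.971) [heading=0, draw]
  -- iteration 3/3 --
  LT 135: heading 0 -> 135
  FD 12: (8.229,16.971) -> (-0.256,25.456) [heading=135, draw]
  RT 135: heading 135 -> 0
  FD 12.6: (-0.256,25.456) -> (12.344,25.456) [heading=0, draw]
]
Final: pos=(12.344,25.456), heading=0, 6 segment(s) drawn
Segments drawn: 6

Answer: 6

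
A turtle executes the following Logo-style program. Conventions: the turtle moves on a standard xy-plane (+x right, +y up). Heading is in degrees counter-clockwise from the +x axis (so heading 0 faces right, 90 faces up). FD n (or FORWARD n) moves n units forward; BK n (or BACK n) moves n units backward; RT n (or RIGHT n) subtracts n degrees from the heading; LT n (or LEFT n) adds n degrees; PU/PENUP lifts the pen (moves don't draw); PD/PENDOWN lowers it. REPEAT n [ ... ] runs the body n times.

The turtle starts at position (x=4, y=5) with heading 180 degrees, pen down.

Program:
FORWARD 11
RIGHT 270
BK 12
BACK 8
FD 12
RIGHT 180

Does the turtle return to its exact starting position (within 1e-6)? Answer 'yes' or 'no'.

Answer: no

Derivation:
Executing turtle program step by step:
Start: pos=(4,5), heading=180, pen down
FD 11: (4,5) -> (-7,5) [heading=180, draw]
RT 270: heading 180 -> 270
BK 12: (-7,5) -> (-7,17) [heading=270, draw]
BK 8: (-7,17) -> (-7,25) [heading=270, draw]
FD 12: (-7,25) -> (-7,13) [heading=270, draw]
RT 180: heading 270 -> 90
Final: pos=(-7,13), heading=90, 4 segment(s) drawn

Start position: (4, 5)
Final position: (-7, 13)
Distance = 13.601; >= 1e-6 -> NOT closed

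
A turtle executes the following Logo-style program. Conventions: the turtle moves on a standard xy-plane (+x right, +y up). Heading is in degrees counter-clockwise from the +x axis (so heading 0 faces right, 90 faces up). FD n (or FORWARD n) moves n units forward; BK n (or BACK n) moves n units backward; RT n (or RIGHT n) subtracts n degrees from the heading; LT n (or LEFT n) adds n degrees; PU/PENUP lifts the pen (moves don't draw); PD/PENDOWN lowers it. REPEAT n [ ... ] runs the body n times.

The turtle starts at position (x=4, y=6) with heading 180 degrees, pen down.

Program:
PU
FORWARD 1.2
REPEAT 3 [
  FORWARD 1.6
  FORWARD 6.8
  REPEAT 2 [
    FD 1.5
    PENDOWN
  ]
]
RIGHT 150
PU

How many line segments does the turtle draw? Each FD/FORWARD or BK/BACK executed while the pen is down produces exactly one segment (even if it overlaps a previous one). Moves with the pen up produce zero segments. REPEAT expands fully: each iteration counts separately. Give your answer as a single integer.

Answer: 9

Derivation:
Executing turtle program step by step:
Start: pos=(4,6), heading=180, pen down
PU: pen up
FD 1.2: (4,6) -> (2.8,6) [heading=180, move]
REPEAT 3 [
  -- iteration 1/3 --
  FD 1.6: (2.8,6) -> (1.2,6) [heading=180, move]
  FD 6.8: (1.2,6) -> (-5.6,6) [heading=180, move]
  REPEAT 2 [
    -- iteration 1/2 --
    FD 1.5: (-5.6,6) -> (-7.1,6) [heading=180, move]
    PD: pen down
    -- iteration 2/2 --
    FD 1.5: (-7.1,6) -> (-8.6,6) [heading=180, draw]
    PD: pen down
  ]
  -- iteration 2/3 --
  FD 1.6: (-8.6,6) -> (-10.2,6) [heading=180, draw]
  FD 6.8: (-10.2,6) -> (-17,6) [heading=180, draw]
  REPEAT 2 [
    -- iteration 1/2 --
    FD 1.5: (-17,6) -> (-18.5,6) [heading=180, draw]
    PD: pen down
    -- iteration 2/2 --
    FD 1.5: (-18.5,6) -> (-20,6) [heading=180, draw]
    PD: pen down
  ]
  -- iteration 3/3 --
  FD 1.6: (-20,6) -> (-21.6,6) [heading=180, draw]
  FD 6.8: (-21.6,6) -> (-28.4,6) [heading=180, draw]
  REPEAT 2 [
    -- iteration 1/2 --
    FD 1.5: (-28.4,6) -> (-29.9,6) [heading=180, draw]
    PD: pen down
    -- iteration 2/2 --
    FD 1.5: (-29.9,6) -> (-31.4,6) [heading=180, draw]
    PD: pen down
  ]
]
RT 150: heading 180 -> 30
PU: pen up
Final: pos=(-31.4,6), heading=30, 9 segment(s) drawn
Segments drawn: 9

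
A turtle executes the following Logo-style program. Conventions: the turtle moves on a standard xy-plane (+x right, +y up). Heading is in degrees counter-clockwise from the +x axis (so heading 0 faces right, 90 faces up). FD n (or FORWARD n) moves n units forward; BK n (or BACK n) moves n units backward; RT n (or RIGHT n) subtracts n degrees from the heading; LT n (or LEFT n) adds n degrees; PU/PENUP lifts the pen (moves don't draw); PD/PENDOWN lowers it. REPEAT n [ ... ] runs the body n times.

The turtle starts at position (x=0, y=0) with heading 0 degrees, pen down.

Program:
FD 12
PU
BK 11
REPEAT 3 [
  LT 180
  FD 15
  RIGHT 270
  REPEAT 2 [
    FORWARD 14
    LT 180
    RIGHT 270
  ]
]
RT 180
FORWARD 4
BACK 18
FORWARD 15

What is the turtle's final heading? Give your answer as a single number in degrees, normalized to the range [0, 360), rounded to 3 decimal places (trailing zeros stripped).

Executing turtle program step by step:
Start: pos=(0,0), heading=0, pen down
FD 12: (0,0) -> (12,0) [heading=0, draw]
PU: pen up
BK 11: (12,0) -> (1,0) [heading=0, move]
REPEAT 3 [
  -- iteration 1/3 --
  LT 180: heading 0 -> 180
  FD 15: (1,0) -> (-14,0) [heading=180, move]
  RT 270: heading 180 -> 270
  REPEAT 2 [
    -- iteration 1/2 --
    FD 14: (-14,0) -> (-14,-14) [heading=270, move]
    LT 180: heading 270 -> 90
    RT 270: heading 90 -> 180
    -- iteration 2/2 --
    FD 14: (-14,-14) -> (-28,-14) [heading=180, move]
    LT 180: heading 180 -> 0
    RT 270: heading 0 -> 90
  ]
  -- iteration 2/3 --
  LT 180: heading 90 -> 270
  FD 15: (-28,-14) -> (-28,-29) [heading=270, move]
  RT 270: heading 270 -> 0
  REPEAT 2 [
    -- iteration 1/2 --
    FD 14: (-28,-29) -> (-14,-29) [heading=0, move]
    LT 180: heading 0 -> 180
    RT 270: heading 180 -> 270
    -- iteration 2/2 --
    FD 14: (-14,-29) -> (-14,-43) [heading=270, move]
    LT 180: heading 270 -> 90
    RT 270: heading 90 -> 180
  ]
  -- iteration 3/3 --
  LT 180: heading 180 -> 0
  FD 15: (-14,-43) -> (1,-43) [heading=0, move]
  RT 270: heading 0 -> 90
  REPEAT 2 [
    -- iteration 1/2 --
    FD 14: (1,-43) -> (1,-29) [heading=90, move]
    LT 180: heading 90 -> 270
    RT 270: heading 270 -> 0
    -- iteration 2/2 --
    FD 14: (1,-29) -> (15,-29) [heading=0, move]
    LT 180: heading 0 -> 180
    RT 270: heading 180 -> 270
  ]
]
RT 180: heading 270 -> 90
FD 4: (15,-29) -> (15,-25) [heading=90, move]
BK 18: (15,-25) -> (15,-43) [heading=90, move]
FD 15: (15,-43) -> (15,-28) [heading=90, move]
Final: pos=(15,-28), heading=90, 1 segment(s) drawn

Answer: 90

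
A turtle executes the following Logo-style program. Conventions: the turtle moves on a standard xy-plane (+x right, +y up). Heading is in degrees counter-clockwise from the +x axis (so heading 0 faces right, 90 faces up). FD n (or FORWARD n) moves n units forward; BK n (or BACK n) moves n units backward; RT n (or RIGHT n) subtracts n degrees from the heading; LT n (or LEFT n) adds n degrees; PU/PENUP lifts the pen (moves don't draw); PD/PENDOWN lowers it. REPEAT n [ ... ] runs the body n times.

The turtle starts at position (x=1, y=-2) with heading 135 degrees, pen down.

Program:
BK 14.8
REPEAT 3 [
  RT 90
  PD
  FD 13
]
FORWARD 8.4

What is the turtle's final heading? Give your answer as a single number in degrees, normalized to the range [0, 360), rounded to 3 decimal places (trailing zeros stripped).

Executing turtle program step by step:
Start: pos=(1,-2), heading=135, pen down
BK 14.8: (1,-2) -> (11.465,-12.465) [heading=135, draw]
REPEAT 3 [
  -- iteration 1/3 --
  RT 90: heading 135 -> 45
  PD: pen down
  FD 13: (11.465,-12.465) -> (20.658,-3.273) [heading=45, draw]
  -- iteration 2/3 --
  RT 90: heading 45 -> 315
  PD: pen down
  FD 13: (20.658,-3.273) -> (29.85,-12.465) [heading=315, draw]
  -- iteration 3/3 --
  RT 90: heading 315 -> 225
  PD: pen down
  FD 13: (29.85,-12.465) -> (20.658,-21.658) [heading=225, draw]
]
FD 8.4: (20.658,-21.658) -> (14.718,-27.597) [heading=225, draw]
Final: pos=(14.718,-27.597), heading=225, 5 segment(s) drawn

Answer: 225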